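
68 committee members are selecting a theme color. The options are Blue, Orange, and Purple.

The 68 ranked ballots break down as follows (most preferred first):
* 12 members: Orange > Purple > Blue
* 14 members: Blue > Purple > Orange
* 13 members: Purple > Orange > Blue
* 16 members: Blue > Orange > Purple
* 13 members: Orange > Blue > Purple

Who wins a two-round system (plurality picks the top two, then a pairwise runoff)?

Round 1 first-place votes: Blue 30, Orange 25, Purple 13. Blue and Orange advance.
Runoff: Blue is ranked above Orange on 30 ballots, Orange above Blue on 38.

Orange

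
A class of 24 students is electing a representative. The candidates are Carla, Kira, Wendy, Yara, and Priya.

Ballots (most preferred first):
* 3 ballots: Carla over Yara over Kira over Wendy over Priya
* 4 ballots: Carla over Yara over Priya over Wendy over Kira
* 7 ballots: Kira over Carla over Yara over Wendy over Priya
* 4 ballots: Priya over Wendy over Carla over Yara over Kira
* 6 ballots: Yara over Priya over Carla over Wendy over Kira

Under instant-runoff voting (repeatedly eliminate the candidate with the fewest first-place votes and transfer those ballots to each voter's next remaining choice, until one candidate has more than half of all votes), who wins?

Round 1: Carla 7, Kira 7, Wendy 0, Yara 6, Priya 4. Wendy eliminated.
Round 2: Carla 7, Kira 7, Yara 6, Priya 4. Priya eliminated.
Round 3: Carla 11, Kira 7, Yara 6. Yara eliminated.
Round 4: Carla 17, Kira 7. Carla has a majority (≥13).

Carla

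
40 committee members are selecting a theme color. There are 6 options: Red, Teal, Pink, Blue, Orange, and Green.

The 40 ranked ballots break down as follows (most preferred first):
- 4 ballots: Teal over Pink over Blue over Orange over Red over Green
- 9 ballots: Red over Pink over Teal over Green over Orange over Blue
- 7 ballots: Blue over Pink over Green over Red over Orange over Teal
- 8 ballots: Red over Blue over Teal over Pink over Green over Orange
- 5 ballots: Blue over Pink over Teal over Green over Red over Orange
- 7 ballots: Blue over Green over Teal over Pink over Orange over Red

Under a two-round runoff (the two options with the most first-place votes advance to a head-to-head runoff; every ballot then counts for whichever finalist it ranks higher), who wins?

Blue

Round 1 first-place votes: Red 17, Teal 4, Pink 0, Blue 19, Orange 0, Green 0. Blue and Red advance.
Runoff: Blue is ranked above Red on 23 ballots, Red above Blue on 17.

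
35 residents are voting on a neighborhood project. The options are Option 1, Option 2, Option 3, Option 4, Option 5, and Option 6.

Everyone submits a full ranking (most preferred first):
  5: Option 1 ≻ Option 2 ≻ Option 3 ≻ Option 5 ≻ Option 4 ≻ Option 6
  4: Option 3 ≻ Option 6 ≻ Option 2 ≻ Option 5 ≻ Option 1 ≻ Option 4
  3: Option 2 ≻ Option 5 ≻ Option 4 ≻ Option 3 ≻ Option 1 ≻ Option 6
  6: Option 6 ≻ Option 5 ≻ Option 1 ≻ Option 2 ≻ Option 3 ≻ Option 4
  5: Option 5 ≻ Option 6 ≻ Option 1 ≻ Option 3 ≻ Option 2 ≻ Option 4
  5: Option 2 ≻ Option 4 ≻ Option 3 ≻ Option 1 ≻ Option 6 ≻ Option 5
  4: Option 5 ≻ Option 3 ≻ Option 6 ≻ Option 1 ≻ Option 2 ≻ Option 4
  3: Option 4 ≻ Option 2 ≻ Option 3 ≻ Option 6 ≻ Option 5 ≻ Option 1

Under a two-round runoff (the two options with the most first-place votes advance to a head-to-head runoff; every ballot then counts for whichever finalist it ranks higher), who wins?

Round 1 first-place votes: Option 1 5, Option 2 8, Option 3 4, Option 4 3, Option 5 9, Option 6 6. Option 5 and Option 2 advance.
Runoff: Option 5 is ranked above Option 2 on 15 ballots, Option 2 above Option 5 on 20.

Option 2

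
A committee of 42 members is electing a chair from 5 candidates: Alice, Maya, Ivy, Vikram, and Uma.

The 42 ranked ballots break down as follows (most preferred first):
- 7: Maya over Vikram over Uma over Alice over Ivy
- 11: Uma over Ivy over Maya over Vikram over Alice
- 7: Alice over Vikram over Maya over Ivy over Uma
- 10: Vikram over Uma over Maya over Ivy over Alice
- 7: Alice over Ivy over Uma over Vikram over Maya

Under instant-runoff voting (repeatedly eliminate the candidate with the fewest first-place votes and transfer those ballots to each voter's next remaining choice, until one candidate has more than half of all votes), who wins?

Round 1: Alice 14, Maya 7, Ivy 0, Vikram 10, Uma 11. Ivy eliminated.
Round 2: Alice 14, Maya 7, Vikram 10, Uma 11. Maya eliminated.
Round 3: Alice 14, Vikram 17, Uma 11. Uma eliminated.
Round 4: Alice 14, Vikram 28. Vikram has a majority (≥22).

Vikram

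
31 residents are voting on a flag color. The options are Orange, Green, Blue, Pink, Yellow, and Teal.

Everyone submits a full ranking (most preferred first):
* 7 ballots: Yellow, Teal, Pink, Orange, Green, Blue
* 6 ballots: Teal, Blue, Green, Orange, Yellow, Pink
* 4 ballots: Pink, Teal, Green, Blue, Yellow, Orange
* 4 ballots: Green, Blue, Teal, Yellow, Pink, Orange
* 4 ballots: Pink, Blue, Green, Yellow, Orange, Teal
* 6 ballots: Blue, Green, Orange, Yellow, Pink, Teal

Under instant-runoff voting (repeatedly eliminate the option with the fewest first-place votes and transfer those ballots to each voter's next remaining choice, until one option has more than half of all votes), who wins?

Round 1: Orange 0, Green 4, Blue 6, Pink 8, Yellow 7, Teal 6. Orange eliminated.
Round 2: Green 4, Blue 6, Pink 8, Yellow 7, Teal 6. Green eliminated.
Round 3: Blue 10, Pink 8, Yellow 7, Teal 6. Teal eliminated.
Round 4: Blue 16, Pink 8, Yellow 7. Blue has a majority (≥16).

Blue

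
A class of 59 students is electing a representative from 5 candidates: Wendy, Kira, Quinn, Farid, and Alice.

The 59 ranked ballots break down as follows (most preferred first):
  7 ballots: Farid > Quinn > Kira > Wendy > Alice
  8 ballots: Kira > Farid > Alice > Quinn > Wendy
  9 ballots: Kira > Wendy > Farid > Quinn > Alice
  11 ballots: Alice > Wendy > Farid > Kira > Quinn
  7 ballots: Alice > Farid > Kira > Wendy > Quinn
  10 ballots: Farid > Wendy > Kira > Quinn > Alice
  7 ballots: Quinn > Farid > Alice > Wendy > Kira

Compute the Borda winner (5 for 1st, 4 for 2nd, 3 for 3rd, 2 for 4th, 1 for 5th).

Wendy: 7×2 + 8×1 + 9×4 + 11×4 + 7×2 + 10×4 + 7×2 = 170
Kira: 7×3 + 8×5 + 9×5 + 11×2 + 7×3 + 10×3 + 7×1 = 186
Quinn: 7×4 + 8×2 + 9×2 + 11×1 + 7×1 + 10×2 + 7×5 = 135
Farid: 7×5 + 8×4 + 9×3 + 11×3 + 7×4 + 10×5 + 7×4 = 233
Alice: 7×1 + 8×3 + 9×1 + 11×5 + 7×5 + 10×1 + 7×3 = 161

Farid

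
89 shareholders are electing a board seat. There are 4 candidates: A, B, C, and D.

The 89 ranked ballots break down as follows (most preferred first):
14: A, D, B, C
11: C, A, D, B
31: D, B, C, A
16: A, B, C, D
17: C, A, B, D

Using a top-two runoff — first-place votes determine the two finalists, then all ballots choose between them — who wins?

A

Round 1 first-place votes: A 30, B 0, C 28, D 31. D and A advance.
Runoff: D is ranked above A on 31 ballots, A above D on 58.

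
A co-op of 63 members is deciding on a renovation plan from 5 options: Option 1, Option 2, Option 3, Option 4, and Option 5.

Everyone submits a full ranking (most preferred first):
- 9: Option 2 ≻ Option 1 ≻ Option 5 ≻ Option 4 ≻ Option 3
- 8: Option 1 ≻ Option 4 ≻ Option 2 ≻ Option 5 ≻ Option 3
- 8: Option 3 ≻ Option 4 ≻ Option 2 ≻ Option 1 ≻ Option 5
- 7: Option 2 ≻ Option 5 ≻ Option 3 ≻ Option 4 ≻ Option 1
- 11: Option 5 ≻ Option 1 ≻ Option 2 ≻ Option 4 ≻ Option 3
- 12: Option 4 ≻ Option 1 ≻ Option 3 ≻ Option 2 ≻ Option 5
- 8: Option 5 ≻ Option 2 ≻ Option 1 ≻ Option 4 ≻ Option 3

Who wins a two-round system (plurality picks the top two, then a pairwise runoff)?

Option 2

Round 1 first-place votes: Option 1 8, Option 2 16, Option 3 8, Option 4 12, Option 5 19. Option 5 and Option 2 advance.
Runoff: Option 5 is ranked above Option 2 on 19 ballots, Option 2 above Option 5 on 44.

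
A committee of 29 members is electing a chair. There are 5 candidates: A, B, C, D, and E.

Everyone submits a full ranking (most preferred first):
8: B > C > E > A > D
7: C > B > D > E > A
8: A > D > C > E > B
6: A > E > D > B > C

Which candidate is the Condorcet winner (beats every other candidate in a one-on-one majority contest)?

C vs A: 15–14
C vs B: 15–14
C vs D: 15–14
C vs E: 23–6
C beats every other candidate.

C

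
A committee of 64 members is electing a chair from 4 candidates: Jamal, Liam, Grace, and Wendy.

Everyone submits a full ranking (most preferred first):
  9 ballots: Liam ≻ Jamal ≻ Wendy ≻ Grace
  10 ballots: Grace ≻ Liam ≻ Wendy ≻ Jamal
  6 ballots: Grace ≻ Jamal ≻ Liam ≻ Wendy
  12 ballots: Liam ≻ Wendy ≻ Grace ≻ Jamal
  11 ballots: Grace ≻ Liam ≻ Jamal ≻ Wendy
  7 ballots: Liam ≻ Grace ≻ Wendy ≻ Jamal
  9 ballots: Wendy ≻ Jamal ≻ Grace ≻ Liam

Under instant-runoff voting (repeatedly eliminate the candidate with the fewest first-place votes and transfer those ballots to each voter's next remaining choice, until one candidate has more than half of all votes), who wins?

Grace

Round 1: Jamal 0, Liam 28, Grace 27, Wendy 9. Jamal eliminated.
Round 2: Liam 28, Grace 27, Wendy 9. Wendy eliminated.
Round 3: Liam 28, Grace 36. Grace has a majority (≥33).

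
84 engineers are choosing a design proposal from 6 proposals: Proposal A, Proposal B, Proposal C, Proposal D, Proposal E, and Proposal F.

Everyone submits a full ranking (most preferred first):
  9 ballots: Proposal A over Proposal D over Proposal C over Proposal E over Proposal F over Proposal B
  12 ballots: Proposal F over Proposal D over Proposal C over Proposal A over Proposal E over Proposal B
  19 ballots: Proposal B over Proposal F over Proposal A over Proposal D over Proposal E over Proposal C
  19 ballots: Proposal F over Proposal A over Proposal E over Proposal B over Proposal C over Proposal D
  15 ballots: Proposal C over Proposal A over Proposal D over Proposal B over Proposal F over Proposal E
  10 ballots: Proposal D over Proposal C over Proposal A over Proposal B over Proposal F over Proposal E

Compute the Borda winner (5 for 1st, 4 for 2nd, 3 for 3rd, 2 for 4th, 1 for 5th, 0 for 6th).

Proposal A

Proposal A: 9×5 + 12×2 + 19×3 + 19×4 + 15×4 + 10×3 = 292
Proposal B: 9×0 + 12×0 + 19×5 + 19×2 + 15×2 + 10×2 = 183
Proposal C: 9×3 + 12×3 + 19×0 + 19×1 + 15×5 + 10×4 = 197
Proposal D: 9×4 + 12×4 + 19×2 + 19×0 + 15×3 + 10×5 = 217
Proposal E: 9×2 + 12×1 + 19×1 + 19×3 + 15×0 + 10×0 = 106
Proposal F: 9×1 + 12×5 + 19×4 + 19×5 + 15×1 + 10×1 = 265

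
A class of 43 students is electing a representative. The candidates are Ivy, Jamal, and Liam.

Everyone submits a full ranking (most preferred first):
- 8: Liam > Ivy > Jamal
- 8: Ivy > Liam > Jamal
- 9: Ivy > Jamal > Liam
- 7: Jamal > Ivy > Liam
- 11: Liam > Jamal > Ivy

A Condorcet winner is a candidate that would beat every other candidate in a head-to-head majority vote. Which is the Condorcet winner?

Ivy

Ivy vs Jamal: 25–18
Ivy vs Liam: 24–19
Ivy beats every other candidate.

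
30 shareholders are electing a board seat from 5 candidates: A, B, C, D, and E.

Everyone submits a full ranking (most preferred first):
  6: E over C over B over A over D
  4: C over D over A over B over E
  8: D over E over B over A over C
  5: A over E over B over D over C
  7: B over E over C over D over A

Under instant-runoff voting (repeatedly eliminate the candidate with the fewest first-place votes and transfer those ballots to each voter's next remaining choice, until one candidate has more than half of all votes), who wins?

Round 1: A 5, B 7, C 4, D 8, E 6. C eliminated.
Round 2: A 5, B 7, D 12, E 6. A eliminated.
Round 3: B 7, D 12, E 11. B eliminated.
Round 4: D 12, E 18. E has a majority (≥16).

E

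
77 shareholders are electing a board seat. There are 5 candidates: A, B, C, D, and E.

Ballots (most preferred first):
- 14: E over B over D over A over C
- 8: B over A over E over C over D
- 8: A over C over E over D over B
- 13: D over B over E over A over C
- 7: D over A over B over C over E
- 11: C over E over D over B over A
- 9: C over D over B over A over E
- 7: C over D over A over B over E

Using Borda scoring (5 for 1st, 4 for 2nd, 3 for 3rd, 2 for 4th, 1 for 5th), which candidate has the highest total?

A: 14×2 + 8×4 + 8×5 + 13×2 + 7×4 + 11×1 + 9×2 + 7×3 = 204
B: 14×4 + 8×5 + 8×1 + 13×4 + 7×3 + 11×2 + 9×3 + 7×2 = 240
C: 14×1 + 8×2 + 8×4 + 13×1 + 7×2 + 11×5 + 9×5 + 7×5 = 224
D: 14×3 + 8×1 + 8×2 + 13×5 + 7×5 + 11×3 + 9×4 + 7×4 = 263
E: 14×5 + 8×3 + 8×3 + 13×3 + 7×1 + 11×4 + 9×1 + 7×1 = 224

D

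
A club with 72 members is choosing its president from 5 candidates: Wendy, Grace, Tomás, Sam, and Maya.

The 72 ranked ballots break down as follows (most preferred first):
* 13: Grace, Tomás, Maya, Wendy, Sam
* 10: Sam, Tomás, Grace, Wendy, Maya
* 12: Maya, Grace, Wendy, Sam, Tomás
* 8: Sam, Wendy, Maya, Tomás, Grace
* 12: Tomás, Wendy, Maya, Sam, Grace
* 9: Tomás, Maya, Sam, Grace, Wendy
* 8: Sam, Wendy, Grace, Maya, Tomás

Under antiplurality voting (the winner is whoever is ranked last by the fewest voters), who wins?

Last-place votes: Wendy 9, Grace 20, Tomás 20, Sam 13, Maya 10.

Wendy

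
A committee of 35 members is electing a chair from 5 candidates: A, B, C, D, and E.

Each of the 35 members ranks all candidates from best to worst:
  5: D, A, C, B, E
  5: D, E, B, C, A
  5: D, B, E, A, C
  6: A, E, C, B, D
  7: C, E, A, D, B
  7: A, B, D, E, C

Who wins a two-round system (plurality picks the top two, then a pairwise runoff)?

A

Round 1 first-place votes: A 13, B 0, C 7, D 15, E 0. D and A advance.
Runoff: D is ranked above A on 15 ballots, A above D on 20.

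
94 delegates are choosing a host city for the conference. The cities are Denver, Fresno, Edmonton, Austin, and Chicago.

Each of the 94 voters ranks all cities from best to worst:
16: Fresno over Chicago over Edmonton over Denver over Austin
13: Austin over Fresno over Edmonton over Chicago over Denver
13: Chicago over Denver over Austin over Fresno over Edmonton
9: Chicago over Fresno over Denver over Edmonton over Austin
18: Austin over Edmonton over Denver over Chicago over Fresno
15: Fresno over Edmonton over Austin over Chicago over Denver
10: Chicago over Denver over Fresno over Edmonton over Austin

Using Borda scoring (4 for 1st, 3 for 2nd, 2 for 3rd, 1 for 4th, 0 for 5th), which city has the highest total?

Fresno

Denver: 16×1 + 13×0 + 13×3 + 9×2 + 18×2 + 15×0 + 10×3 = 139
Fresno: 16×4 + 13×3 + 13×1 + 9×3 + 18×0 + 15×4 + 10×2 = 223
Edmonton: 16×2 + 13×2 + 13×0 + 9×1 + 18×3 + 15×3 + 10×1 = 176
Austin: 16×0 + 13×4 + 13×2 + 9×0 + 18×4 + 15×2 + 10×0 = 180
Chicago: 16×3 + 13×1 + 13×4 + 9×4 + 18×1 + 15×1 + 10×4 = 222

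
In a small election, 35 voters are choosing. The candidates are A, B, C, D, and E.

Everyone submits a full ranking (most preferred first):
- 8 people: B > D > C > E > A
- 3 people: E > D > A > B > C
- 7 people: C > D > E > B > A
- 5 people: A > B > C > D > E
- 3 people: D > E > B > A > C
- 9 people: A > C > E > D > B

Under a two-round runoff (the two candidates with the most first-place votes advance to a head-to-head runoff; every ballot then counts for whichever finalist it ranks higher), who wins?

Round 1 first-place votes: A 14, B 8, C 7, D 3, E 3. A and B advance.
Runoff: A is ranked above B on 17 ballots, B above A on 18.

B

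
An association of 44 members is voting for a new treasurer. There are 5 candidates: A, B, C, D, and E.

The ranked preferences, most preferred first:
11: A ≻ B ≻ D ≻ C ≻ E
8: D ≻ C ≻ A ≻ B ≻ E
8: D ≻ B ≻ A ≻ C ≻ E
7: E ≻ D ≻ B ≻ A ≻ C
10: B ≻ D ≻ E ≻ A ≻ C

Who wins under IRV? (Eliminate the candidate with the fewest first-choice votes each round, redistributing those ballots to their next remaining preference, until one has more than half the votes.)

Round 1: A 11, B 10, C 0, D 16, E 7. C eliminated.
Round 2: A 11, B 10, D 16, E 7. E eliminated.
Round 3: A 11, B 10, D 23. D has a majority (≥23).

D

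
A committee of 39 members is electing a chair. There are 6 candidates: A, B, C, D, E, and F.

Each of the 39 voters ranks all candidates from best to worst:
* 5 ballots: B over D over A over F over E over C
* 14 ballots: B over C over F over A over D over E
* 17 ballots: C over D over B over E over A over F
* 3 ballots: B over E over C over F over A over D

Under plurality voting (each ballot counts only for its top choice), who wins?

B

First-place votes: A 0, B 22, C 17, D 0, E 0, F 0.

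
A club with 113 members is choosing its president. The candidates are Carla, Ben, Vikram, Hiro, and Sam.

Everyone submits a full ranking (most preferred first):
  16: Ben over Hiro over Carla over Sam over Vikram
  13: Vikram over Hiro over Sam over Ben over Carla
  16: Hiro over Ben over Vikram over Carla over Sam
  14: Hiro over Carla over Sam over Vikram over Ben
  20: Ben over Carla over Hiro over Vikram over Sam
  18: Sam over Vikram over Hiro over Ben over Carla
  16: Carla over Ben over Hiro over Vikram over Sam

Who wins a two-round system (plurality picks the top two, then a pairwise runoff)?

Hiro

Round 1 first-place votes: Carla 16, Ben 36, Vikram 13, Hiro 30, Sam 18. Ben and Hiro advance.
Runoff: Ben is ranked above Hiro on 52 ballots, Hiro above Ben on 61.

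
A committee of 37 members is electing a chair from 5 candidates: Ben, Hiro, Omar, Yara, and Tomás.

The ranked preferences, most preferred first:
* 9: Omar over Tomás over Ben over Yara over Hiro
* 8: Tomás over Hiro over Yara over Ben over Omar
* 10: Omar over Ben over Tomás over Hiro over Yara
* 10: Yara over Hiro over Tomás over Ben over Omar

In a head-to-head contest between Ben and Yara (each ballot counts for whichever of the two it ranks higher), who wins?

Ben is ranked above Yara on 19 ballots; Yara above Ben on 18.

Ben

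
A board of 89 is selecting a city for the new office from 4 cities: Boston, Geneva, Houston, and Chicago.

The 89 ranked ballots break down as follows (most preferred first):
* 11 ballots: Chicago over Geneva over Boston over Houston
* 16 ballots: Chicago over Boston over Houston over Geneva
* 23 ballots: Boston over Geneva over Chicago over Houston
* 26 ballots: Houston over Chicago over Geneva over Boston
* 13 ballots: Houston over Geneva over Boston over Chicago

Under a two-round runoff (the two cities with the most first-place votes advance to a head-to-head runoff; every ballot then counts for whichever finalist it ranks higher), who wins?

Round 1 first-place votes: Boston 23, Geneva 0, Houston 39, Chicago 27. Houston and Chicago advance.
Runoff: Houston is ranked above Chicago on 39 ballots, Chicago above Houston on 50.

Chicago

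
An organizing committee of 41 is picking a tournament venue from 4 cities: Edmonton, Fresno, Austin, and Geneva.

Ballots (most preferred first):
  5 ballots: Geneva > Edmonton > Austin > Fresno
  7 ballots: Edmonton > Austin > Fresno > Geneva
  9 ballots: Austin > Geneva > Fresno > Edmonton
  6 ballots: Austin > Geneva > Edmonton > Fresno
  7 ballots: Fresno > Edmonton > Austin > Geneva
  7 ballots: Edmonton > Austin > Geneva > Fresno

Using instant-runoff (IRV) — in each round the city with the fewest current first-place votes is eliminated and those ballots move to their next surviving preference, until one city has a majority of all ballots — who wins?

Edmonton

Round 1: Edmonton 14, Fresno 7, Austin 15, Geneva 5. Geneva eliminated.
Round 2: Edmonton 19, Fresno 7, Austin 15. Fresno eliminated.
Round 3: Edmonton 26, Austin 15. Edmonton has a majority (≥21).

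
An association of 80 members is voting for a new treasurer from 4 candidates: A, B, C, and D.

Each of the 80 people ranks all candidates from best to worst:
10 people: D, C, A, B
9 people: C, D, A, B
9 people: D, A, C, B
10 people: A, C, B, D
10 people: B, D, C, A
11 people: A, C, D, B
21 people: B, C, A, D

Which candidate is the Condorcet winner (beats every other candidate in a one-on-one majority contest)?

C vs A: 50–30
C vs B: 49–31
C vs D: 51–29
C beats every other candidate.

C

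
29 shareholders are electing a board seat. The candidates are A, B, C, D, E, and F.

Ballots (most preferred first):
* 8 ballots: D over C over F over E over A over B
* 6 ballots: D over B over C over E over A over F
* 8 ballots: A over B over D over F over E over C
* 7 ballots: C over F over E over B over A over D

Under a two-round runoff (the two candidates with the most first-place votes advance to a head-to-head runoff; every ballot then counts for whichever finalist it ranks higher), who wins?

Round 1 first-place votes: A 8, B 0, C 7, D 14, E 0, F 0. D and A advance.
Runoff: D is ranked above A on 14 ballots, A above D on 15.

A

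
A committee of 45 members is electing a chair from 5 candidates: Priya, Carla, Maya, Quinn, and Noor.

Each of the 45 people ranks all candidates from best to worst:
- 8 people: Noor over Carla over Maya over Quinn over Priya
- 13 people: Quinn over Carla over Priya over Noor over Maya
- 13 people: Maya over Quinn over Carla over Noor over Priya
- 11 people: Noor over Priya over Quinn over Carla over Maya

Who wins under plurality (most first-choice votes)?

Noor

First-place votes: Priya 0, Carla 0, Maya 13, Quinn 13, Noor 19.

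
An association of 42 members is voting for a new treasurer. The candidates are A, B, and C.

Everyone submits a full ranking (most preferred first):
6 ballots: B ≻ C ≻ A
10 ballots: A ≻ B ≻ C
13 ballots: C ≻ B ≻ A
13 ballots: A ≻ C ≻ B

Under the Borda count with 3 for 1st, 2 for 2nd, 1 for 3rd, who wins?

A

A: 6×1 + 10×3 + 13×1 + 13×3 = 88
B: 6×3 + 10×2 + 13×2 + 13×1 = 77
C: 6×2 + 10×1 + 13×3 + 13×2 = 87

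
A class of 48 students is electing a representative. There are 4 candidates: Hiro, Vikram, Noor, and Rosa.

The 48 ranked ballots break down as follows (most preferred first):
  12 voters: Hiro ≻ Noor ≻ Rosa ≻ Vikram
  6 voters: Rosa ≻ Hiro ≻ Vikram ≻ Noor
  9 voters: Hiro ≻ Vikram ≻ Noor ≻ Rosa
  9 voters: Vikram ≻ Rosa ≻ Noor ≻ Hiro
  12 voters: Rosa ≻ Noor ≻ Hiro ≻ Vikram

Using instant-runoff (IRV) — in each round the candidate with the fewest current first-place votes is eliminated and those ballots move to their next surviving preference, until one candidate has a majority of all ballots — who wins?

Rosa

Round 1: Hiro 21, Vikram 9, Noor 0, Rosa 18. Noor eliminated.
Round 2: Hiro 21, Vikram 9, Rosa 18. Vikram eliminated.
Round 3: Hiro 21, Rosa 27. Rosa has a majority (≥25).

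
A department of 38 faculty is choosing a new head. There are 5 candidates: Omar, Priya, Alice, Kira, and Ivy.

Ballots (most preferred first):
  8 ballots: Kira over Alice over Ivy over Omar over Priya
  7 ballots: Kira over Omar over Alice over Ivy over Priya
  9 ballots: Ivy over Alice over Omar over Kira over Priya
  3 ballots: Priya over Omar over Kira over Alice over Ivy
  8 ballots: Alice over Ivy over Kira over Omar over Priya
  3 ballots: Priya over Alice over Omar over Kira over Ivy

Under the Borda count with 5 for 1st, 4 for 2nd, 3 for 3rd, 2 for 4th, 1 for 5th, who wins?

Omar: 8×2 + 7×4 + 9×3 + 3×4 + 8×2 + 3×3 = 108
Priya: 8×1 + 7×1 + 9×1 + 3×5 + 8×1 + 3×5 = 62
Alice: 8×4 + 7×3 + 9×4 + 3×2 + 8×5 + 3×4 = 147
Kira: 8×5 + 7×5 + 9×2 + 3×3 + 8×3 + 3×2 = 132
Ivy: 8×3 + 7×2 + 9×5 + 3×1 + 8×4 + 3×1 = 121

Alice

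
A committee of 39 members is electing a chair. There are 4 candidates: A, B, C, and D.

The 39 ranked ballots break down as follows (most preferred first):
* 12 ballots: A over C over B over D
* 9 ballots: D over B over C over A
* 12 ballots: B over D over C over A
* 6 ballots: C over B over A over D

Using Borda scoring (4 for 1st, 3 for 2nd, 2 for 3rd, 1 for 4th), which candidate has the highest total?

B

A: 12×4 + 9×1 + 12×1 + 6×2 = 81
B: 12×2 + 9×3 + 12×4 + 6×3 = 117
C: 12×3 + 9×2 + 12×2 + 6×4 = 102
D: 12×1 + 9×4 + 12×3 + 6×1 = 90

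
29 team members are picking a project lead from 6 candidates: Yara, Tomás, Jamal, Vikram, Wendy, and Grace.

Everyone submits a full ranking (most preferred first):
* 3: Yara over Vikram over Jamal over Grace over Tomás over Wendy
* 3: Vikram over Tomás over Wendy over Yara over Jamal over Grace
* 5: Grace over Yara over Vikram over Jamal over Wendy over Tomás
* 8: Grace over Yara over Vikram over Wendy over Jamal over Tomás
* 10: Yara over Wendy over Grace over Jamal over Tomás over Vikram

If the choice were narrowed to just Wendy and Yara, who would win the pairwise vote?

Wendy is ranked above Yara on 3 ballots; Yara above Wendy on 26.

Yara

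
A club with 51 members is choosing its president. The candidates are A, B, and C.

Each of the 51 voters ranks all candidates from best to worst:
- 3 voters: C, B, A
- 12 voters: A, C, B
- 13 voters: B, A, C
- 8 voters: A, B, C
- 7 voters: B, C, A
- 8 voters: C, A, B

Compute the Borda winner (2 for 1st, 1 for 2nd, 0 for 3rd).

A

A: 3×0 + 12×2 + 13×1 + 8×2 + 7×0 + 8×1 = 61
B: 3×1 + 12×0 + 13×2 + 8×1 + 7×2 + 8×0 = 51
C: 3×2 + 12×1 + 13×0 + 8×0 + 7×1 + 8×2 = 41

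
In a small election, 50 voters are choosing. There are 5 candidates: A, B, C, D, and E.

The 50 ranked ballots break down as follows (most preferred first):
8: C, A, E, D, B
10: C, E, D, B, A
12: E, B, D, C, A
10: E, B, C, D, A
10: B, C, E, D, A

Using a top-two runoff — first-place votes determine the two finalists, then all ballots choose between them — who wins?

Round 1 first-place votes: A 0, B 10, C 18, D 0, E 22. E and C advance.
Runoff: E is ranked above C on 22 ballots, C above E on 28.

C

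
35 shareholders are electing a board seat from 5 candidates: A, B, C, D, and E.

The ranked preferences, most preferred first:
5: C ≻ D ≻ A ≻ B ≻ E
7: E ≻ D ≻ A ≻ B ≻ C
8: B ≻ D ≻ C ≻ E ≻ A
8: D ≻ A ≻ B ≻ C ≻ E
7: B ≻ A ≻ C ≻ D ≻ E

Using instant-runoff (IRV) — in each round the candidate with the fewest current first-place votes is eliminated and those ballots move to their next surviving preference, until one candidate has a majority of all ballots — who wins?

D

Round 1: A 0, B 15, C 5, D 8, E 7. A eliminated.
Round 2: B 15, C 5, D 8, E 7. C eliminated.
Round 3: B 15, D 13, E 7. E eliminated.
Round 4: B 15, D 20. D has a majority (≥18).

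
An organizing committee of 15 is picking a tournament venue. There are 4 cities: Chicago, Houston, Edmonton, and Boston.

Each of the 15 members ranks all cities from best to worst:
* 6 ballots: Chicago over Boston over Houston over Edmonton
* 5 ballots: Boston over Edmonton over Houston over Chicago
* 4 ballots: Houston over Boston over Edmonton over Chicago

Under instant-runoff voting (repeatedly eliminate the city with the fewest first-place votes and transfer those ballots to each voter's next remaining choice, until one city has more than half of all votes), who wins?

Round 1: Chicago 6, Houston 4, Edmonton 0, Boston 5. Edmonton eliminated.
Round 2: Chicago 6, Houston 4, Boston 5. Houston eliminated.
Round 3: Chicago 6, Boston 9. Boston has a majority (≥8).

Boston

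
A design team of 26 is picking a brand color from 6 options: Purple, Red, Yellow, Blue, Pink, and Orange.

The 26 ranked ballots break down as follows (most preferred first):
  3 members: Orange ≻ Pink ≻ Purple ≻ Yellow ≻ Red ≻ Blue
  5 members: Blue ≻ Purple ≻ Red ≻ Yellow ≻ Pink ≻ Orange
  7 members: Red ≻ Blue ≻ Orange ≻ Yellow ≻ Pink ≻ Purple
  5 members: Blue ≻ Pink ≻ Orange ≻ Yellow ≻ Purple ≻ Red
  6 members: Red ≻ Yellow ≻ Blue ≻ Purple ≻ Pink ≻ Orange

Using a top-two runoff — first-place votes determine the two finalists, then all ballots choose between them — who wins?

Red

Round 1 first-place votes: Purple 0, Red 13, Yellow 0, Blue 10, Pink 0, Orange 3. Red and Blue advance.
Runoff: Red is ranked above Blue on 16 ballots, Blue above Red on 10.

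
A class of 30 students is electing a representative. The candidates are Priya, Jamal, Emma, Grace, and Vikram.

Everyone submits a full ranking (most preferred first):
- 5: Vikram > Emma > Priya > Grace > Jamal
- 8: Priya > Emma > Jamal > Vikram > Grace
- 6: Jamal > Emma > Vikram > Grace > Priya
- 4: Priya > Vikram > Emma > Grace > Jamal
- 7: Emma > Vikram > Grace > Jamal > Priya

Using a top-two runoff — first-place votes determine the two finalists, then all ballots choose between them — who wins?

Emma

Round 1 first-place votes: Priya 12, Jamal 6, Emma 7, Grace 0, Vikram 5. Priya and Emma advance.
Runoff: Priya is ranked above Emma on 12 ballots, Emma above Priya on 18.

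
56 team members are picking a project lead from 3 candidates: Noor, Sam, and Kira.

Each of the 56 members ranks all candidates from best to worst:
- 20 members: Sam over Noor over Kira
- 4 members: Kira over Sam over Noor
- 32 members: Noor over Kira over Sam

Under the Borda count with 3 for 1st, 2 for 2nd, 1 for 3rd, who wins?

Noor: 20×2 + 4×1 + 32×3 = 140
Sam: 20×3 + 4×2 + 32×1 = 100
Kira: 20×1 + 4×3 + 32×2 = 96

Noor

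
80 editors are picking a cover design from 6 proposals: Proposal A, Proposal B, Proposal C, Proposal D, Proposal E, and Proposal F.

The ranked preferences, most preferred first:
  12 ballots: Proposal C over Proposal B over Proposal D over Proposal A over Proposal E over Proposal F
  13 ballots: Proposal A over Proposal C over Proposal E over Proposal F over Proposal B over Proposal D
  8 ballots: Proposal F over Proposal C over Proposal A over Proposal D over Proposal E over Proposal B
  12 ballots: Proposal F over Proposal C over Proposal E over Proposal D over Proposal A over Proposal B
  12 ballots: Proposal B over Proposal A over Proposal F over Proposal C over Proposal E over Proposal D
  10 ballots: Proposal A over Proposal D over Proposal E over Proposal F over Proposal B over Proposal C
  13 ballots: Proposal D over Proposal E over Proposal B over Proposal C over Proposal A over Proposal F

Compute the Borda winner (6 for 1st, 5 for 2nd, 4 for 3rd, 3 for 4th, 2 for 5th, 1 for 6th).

Proposal A: 12×3 + 13×6 + 8×4 + 12×2 + 12×5 + 10×6 + 13×2 = 316
Proposal B: 12×5 + 13×2 + 8×1 + 12×1 + 12×6 + 10×2 + 13×4 = 250
Proposal C: 12×6 + 13×5 + 8×5 + 12×5 + 12×3 + 10×1 + 13×3 = 322
Proposal D: 12×4 + 13×1 + 8×3 + 12×3 + 12×1 + 10×5 + 13×6 = 261
Proposal E: 12×2 + 13×4 + 8×2 + 12×4 + 12×2 + 10×4 + 13×5 = 269
Proposal F: 12×1 + 13×3 + 8×6 + 12×6 + 12×4 + 10×3 + 13×1 = 262

Proposal C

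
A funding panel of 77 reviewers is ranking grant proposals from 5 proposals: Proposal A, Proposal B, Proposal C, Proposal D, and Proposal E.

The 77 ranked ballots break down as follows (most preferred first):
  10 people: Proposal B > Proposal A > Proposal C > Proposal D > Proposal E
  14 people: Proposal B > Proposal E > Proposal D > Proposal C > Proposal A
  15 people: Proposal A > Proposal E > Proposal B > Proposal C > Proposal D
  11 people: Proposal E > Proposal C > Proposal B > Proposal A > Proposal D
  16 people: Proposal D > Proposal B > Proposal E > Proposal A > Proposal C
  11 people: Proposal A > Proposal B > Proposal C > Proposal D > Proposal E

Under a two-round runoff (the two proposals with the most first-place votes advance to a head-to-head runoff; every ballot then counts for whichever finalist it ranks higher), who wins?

Proposal B

Round 1 first-place votes: Proposal A 26, Proposal B 24, Proposal C 0, Proposal D 16, Proposal E 11. Proposal A and Proposal B advance.
Runoff: Proposal A is ranked above Proposal B on 26 ballots, Proposal B above Proposal A on 51.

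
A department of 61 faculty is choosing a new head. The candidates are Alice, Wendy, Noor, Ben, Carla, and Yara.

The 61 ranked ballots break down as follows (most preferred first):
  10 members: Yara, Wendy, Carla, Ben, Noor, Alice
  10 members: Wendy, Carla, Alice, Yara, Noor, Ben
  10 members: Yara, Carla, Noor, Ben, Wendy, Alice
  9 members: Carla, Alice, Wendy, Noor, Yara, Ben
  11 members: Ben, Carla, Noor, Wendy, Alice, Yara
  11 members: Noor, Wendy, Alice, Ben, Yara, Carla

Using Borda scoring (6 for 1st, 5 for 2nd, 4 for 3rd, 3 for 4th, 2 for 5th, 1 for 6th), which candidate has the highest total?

Carla

Alice: 10×1 + 10×4 + 10×1 + 9×5 + 11×2 + 11×4 = 171
Wendy: 10×5 + 10×6 + 10×2 + 9×4 + 11×3 + 11×5 = 254
Noor: 10×2 + 10×2 + 10×4 + 9×3 + 11×4 + 11×6 = 217
Ben: 10×3 + 10×1 + 10×3 + 9×1 + 11×6 + 11×3 = 178
Carla: 10×4 + 10×5 + 10×5 + 9×6 + 11×5 + 11×1 = 260
Yara: 10×6 + 10×3 + 10×6 + 9×2 + 11×1 + 11×2 = 201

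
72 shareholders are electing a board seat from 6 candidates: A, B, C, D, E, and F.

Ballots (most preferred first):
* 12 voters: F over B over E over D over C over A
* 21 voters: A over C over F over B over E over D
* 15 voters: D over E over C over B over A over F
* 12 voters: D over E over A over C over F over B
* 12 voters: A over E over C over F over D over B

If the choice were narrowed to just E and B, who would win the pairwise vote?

E is ranked above B on 39 ballots; B above E on 33.

E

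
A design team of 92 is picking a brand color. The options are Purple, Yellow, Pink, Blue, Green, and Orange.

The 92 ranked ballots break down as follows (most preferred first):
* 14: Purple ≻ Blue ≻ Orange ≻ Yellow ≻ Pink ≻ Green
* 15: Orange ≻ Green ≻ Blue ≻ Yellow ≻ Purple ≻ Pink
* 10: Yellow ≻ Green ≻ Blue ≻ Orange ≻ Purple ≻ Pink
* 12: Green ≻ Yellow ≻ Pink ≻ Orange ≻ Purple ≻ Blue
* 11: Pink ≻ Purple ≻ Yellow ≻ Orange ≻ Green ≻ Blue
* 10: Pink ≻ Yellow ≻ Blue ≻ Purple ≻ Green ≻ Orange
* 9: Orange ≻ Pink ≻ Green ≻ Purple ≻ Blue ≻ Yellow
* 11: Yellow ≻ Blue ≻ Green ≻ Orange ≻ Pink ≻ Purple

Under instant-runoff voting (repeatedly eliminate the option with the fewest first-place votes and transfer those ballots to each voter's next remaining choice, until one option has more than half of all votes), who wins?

Round 1: Purple 14, Yellow 21, Pink 21, Blue 0, Green 12, Orange 24. Blue eliminated.
Round 2: Purple 14, Yellow 21, Pink 21, Green 12, Orange 24. Green eliminated.
Round 3: Purple 14, Yellow 33, Pink 21, Orange 24. Purple eliminated.
Round 4: Yellow 33, Pink 21, Orange 38. Pink eliminated.
Round 5: Yellow 54, Orange 38. Yellow has a majority (≥47).

Yellow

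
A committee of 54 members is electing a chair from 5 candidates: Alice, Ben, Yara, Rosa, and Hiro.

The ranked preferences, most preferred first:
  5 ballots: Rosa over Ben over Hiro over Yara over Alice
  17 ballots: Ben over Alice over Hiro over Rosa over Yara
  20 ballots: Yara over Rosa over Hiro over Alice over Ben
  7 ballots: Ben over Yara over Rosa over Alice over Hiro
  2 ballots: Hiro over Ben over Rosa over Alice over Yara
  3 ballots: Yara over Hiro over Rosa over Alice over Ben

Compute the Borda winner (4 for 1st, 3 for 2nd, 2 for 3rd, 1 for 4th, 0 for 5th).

Alice: 5×0 + 17×3 + 20×1 + 7×1 + 2×1 + 3×1 = 83
Ben: 5×3 + 17×4 + 20×0 + 7×4 + 2×3 + 3×0 = 117
Yara: 5×1 + 17×0 + 20×4 + 7×3 + 2×0 + 3×4 = 118
Rosa: 5×4 + 17×1 + 20×3 + 7×2 + 2×2 + 3×2 = 121
Hiro: 5×2 + 17×2 + 20×2 + 7×0 + 2×4 + 3×3 = 101

Rosa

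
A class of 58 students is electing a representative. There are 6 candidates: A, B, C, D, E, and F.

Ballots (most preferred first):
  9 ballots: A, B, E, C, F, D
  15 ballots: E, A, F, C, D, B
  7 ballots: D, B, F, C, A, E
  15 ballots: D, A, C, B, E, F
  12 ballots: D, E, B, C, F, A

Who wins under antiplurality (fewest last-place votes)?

C

Last-place votes: A 12, B 15, C 0, D 9, E 7, F 15.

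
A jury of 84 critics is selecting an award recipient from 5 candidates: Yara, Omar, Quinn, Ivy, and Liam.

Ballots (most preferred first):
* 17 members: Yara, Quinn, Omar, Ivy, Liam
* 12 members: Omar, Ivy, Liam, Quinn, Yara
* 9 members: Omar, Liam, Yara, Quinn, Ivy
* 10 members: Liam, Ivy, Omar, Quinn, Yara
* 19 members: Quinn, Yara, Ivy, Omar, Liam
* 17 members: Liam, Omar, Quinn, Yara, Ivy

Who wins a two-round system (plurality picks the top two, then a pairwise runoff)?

Omar

Round 1 first-place votes: Yara 17, Omar 21, Quinn 19, Ivy 0, Liam 27. Liam and Omar advance.
Runoff: Liam is ranked above Omar on 27 ballots, Omar above Liam on 57.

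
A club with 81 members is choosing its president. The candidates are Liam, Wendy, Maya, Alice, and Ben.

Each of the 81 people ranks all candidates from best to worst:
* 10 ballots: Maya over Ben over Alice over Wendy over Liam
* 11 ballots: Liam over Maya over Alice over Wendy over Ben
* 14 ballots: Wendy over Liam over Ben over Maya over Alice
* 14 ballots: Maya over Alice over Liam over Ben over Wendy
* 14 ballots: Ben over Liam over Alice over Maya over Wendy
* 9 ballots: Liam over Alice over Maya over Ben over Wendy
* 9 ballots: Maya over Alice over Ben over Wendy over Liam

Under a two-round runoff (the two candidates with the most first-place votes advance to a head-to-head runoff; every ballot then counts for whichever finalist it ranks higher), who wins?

Liam

Round 1 first-place votes: Liam 20, Wendy 14, Maya 33, Alice 0, Ben 14. Maya and Liam advance.
Runoff: Maya is ranked above Liam on 33 ballots, Liam above Maya on 48.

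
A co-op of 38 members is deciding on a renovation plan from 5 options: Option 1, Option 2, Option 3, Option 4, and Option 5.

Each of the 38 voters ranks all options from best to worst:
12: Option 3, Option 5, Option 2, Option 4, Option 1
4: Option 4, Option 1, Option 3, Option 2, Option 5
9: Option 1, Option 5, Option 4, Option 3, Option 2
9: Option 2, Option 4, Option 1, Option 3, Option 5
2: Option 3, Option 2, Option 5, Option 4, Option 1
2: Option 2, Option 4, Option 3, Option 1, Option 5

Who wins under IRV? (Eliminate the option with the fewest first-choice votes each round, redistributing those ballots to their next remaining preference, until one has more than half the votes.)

Round 1: Option 1 9, Option 2 11, Option 3 14, Option 4 4, Option 5 0. Option 5 eliminated.
Round 2: Option 1 9, Option 2 11, Option 3 14, Option 4 4. Option 4 eliminated.
Round 3: Option 1 13, Option 2 11, Option 3 14. Option 2 eliminated.
Round 4: Option 1 22, Option 3 16. Option 1 has a majority (≥20).

Option 1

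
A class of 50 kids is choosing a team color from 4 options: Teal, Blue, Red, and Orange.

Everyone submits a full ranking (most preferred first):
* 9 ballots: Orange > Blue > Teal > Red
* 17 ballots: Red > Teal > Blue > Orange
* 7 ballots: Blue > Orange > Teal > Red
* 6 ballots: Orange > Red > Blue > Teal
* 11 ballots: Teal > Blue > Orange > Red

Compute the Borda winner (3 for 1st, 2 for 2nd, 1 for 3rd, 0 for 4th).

Blue

Teal: 9×1 + 17×2 + 7×1 + 6×0 + 11×3 = 83
Blue: 9×2 + 17×1 + 7×3 + 6×1 + 11×2 = 84
Red: 9×0 + 17×3 + 7×0 + 6×2 + 11×0 = 63
Orange: 9×3 + 17×0 + 7×2 + 6×3 + 11×1 = 70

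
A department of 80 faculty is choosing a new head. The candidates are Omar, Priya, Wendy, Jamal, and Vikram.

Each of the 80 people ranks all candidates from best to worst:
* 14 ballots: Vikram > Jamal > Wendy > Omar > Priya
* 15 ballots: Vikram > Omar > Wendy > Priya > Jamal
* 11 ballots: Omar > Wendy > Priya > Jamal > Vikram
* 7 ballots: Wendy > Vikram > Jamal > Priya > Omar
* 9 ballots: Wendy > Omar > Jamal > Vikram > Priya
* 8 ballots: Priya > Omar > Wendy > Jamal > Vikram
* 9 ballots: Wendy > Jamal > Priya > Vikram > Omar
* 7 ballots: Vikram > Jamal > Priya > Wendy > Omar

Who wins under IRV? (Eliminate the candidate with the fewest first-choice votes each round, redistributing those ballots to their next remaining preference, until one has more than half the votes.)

Wendy

Round 1: Omar 11, Priya 8, Wendy 25, Jamal 0, Vikram 36. Jamal eliminated.
Round 2: Omar 11, Priya 8, Wendy 25, Vikram 36. Priya eliminated.
Round 3: Omar 19, Wendy 25, Vikram 36. Omar eliminated.
Round 4: Wendy 44, Vikram 36. Wendy has a majority (≥41).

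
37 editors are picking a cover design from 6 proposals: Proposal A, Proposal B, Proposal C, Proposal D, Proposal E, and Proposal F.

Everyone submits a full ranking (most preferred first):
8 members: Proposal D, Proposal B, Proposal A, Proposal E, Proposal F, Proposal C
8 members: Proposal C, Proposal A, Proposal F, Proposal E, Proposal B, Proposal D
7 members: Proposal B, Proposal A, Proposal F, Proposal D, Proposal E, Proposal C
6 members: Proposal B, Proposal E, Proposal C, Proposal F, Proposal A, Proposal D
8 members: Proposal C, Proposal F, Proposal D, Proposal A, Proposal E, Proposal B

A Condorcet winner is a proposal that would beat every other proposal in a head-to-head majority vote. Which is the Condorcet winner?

Proposal B vs Proposal A: 21–16
Proposal B vs Proposal C: 21–16
Proposal B vs Proposal D: 21–16
Proposal B vs Proposal E: 21–16
Proposal B vs Proposal F: 21–16
Proposal B beats every other proposal.

Proposal B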